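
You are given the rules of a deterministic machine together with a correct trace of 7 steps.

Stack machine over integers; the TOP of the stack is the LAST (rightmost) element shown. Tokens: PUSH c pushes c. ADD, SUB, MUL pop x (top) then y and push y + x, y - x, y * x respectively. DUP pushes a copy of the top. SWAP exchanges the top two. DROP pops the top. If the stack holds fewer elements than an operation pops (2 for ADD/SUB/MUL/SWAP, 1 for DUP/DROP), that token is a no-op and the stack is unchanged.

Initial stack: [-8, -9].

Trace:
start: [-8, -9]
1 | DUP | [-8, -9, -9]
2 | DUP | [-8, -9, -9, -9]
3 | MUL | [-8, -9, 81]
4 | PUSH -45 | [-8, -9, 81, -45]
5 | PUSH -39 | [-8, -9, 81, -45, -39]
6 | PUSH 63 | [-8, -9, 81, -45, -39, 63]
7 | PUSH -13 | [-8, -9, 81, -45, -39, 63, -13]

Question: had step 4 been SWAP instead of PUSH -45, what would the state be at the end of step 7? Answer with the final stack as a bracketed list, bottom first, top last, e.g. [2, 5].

[-8, 81, -9, -39, 63, -13]

(re-executing from step 4 with the substitution; state before step 4: [-8, -9, 81])
4 | SWAP | [-8, 81, -9]
5 | PUSH -39 | [-8, 81, -9, -39]
6 | PUSH 63 | [-8, 81, -9, -39, 63]
7 | PUSH -13 | [-8, 81, -9, -39, 63, -13]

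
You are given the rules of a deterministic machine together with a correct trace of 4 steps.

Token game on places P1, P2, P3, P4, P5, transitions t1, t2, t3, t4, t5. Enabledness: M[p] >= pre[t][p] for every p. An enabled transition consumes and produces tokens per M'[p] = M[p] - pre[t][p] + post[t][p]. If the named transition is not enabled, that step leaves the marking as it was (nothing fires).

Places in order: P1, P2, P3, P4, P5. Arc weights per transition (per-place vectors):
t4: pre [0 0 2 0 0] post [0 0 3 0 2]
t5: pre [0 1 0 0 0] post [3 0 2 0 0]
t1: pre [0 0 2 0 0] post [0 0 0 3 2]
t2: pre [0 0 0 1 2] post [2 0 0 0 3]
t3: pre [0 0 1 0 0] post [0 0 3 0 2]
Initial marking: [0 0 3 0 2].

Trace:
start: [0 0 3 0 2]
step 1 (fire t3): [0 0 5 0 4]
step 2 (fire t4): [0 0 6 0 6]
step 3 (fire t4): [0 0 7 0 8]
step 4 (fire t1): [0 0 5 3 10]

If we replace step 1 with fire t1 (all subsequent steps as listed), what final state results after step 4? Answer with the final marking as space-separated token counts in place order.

(re-executing from step 1 with the substitution; state before step 1: [0 0 3 0 2])
step 1 (fire t1): [0 0 1 3 4]
step 2 (fire t4): [0 0 1 3 4]
step 3 (fire t4): [0 0 1 3 4]
step 4 (fire t1): [0 0 1 3 4]

0 0 1 3 4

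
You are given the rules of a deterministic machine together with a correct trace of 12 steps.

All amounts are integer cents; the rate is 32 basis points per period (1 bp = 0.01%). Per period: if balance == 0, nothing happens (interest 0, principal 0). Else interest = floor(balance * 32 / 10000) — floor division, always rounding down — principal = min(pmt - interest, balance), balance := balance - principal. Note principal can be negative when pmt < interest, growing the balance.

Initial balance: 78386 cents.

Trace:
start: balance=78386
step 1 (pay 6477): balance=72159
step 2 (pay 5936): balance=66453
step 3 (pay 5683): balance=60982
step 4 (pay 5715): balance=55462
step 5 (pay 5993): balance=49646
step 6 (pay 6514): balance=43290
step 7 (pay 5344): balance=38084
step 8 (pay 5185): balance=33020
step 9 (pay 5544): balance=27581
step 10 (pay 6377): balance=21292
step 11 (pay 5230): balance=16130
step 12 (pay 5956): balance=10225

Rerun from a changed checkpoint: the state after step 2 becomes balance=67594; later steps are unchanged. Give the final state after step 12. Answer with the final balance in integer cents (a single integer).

state after step 2 := balance=67594
step 3 (pay 5683): balance=62127
step 4 (pay 5715): balance=56610
step 5 (pay 5993): balance=50798
step 6 (pay 6514): balance=44446
step 7 (pay 5344): balance=39244
step 8 (pay 5185): balance=34184
step 9 (pay 5544): balance=28749
step 10 (pay 6377): balance=22463
step 11 (pay 5230): balance=17304
step 12 (pay 5956): balance=11403

11403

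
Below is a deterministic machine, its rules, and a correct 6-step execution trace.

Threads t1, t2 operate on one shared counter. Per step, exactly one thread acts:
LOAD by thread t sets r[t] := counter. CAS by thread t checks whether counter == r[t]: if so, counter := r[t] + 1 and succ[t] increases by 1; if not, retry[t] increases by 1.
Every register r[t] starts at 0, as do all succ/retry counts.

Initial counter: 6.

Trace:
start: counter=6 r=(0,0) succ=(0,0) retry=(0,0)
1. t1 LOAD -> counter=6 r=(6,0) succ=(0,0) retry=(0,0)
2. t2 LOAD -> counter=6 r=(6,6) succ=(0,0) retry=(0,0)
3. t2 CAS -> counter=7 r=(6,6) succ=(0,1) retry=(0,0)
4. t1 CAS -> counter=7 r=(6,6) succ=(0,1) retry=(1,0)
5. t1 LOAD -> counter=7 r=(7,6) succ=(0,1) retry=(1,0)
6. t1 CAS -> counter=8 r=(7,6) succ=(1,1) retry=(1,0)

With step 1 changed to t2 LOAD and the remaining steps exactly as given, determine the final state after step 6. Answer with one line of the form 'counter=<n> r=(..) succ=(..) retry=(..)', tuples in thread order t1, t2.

counter=8 r=(7,6) succ=(1,1) retry=(1,0)

(re-executing from step 1 with the substitution; state before step 1: counter=6 r=(0,0) succ=(0,0) retry=(0,0))
1. t2 LOAD -> counter=6 r=(0,6) succ=(0,0) retry=(0,0)
2. t2 LOAD -> counter=6 r=(0,6) succ=(0,0) retry=(0,0)
3. t2 CAS -> counter=7 r=(0,6) succ=(0,1) retry=(0,0)
4. t1 CAS -> counter=7 r=(0,6) succ=(0,1) retry=(1,0)
5. t1 LOAD -> counter=7 r=(7,6) succ=(0,1) retry=(1,0)
6. t1 CAS -> counter=8 r=(7,6) succ=(1,1) retry=(1,0)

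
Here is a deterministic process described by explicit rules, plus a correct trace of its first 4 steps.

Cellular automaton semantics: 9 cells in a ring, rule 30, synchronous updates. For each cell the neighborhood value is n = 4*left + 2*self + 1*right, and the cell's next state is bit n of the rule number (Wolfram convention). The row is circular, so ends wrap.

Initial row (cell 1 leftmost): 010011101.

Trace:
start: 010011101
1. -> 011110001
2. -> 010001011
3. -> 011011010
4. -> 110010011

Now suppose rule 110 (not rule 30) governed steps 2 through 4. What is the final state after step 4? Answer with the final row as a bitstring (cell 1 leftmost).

(re-executing steps 2..4 under rule 110; state before step 2: 011110001)
2. -> 110010011
3. -> 010110110
4. -> 111111110

111111110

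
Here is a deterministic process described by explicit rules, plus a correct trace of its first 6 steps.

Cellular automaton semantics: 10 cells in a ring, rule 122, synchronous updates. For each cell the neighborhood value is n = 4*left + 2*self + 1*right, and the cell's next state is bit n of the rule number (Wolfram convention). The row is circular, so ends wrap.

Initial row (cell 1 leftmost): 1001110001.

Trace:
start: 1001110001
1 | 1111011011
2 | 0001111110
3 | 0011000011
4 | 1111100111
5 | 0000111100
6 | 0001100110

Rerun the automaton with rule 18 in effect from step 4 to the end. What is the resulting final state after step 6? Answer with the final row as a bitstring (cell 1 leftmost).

(re-executing steps 4..6 under rule 18; state before step 4: 0011000011)
4 | 1100100100
5 | 0011011011
6 | 1100000000

1100000000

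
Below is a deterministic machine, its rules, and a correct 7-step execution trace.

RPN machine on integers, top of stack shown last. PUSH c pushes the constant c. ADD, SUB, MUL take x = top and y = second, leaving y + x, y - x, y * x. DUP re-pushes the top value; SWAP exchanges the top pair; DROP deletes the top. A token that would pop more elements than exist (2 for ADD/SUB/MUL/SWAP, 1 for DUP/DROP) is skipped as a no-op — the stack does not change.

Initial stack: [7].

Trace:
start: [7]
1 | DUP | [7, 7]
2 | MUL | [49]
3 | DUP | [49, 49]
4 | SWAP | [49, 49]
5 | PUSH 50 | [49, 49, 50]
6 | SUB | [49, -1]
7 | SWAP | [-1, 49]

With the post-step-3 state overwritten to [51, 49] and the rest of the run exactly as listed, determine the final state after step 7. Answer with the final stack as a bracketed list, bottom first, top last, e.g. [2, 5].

state after step 3 := [51, 49]
4 | SWAP | [49, 51]
5 | PUSH 50 | [49, 51, 50]
6 | SUB | [49, 1]
7 | SWAP | [1, 49]

[1, 49]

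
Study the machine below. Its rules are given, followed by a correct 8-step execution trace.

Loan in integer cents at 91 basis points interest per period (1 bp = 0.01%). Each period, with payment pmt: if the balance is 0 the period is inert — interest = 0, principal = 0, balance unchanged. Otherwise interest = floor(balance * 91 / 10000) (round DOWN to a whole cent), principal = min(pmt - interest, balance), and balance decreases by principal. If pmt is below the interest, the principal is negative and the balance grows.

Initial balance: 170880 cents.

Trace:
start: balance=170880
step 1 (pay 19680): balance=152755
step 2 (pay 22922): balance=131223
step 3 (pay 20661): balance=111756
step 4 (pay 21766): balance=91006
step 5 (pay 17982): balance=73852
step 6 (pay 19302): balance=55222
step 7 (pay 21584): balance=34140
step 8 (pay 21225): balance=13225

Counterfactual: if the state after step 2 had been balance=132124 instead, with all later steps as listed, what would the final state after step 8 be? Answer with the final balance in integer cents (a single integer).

14177

state after step 2 := balance=132124
step 3 (pay 20661): balance=112665
step 4 (pay 21766): balance=91924
step 5 (pay 17982): balance=74778
step 6 (pay 19302): balance=56156
step 7 (pay 21584): balance=35083
step 8 (pay 21225): balance=14177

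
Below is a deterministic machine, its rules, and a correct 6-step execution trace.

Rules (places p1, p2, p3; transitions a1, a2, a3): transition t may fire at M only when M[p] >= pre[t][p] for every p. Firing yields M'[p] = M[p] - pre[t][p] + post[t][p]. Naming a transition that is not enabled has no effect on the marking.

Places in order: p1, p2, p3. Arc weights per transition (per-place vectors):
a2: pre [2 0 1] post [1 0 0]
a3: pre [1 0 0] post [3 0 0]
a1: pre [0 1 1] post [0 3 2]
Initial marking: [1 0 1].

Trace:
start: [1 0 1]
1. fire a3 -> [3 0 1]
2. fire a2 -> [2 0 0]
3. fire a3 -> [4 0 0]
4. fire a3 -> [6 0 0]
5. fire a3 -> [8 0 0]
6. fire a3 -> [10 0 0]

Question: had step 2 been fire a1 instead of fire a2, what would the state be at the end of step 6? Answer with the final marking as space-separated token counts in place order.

11 0 1

(re-executing from step 2 with the substitution; state before step 2: [3 0 1])
2. fire a1 -> [3 0 1]
3. fire a3 -> [5 0 1]
4. fire a3 -> [7 0 1]
5. fire a3 -> [9 0 1]
6. fire a3 -> [11 0 1]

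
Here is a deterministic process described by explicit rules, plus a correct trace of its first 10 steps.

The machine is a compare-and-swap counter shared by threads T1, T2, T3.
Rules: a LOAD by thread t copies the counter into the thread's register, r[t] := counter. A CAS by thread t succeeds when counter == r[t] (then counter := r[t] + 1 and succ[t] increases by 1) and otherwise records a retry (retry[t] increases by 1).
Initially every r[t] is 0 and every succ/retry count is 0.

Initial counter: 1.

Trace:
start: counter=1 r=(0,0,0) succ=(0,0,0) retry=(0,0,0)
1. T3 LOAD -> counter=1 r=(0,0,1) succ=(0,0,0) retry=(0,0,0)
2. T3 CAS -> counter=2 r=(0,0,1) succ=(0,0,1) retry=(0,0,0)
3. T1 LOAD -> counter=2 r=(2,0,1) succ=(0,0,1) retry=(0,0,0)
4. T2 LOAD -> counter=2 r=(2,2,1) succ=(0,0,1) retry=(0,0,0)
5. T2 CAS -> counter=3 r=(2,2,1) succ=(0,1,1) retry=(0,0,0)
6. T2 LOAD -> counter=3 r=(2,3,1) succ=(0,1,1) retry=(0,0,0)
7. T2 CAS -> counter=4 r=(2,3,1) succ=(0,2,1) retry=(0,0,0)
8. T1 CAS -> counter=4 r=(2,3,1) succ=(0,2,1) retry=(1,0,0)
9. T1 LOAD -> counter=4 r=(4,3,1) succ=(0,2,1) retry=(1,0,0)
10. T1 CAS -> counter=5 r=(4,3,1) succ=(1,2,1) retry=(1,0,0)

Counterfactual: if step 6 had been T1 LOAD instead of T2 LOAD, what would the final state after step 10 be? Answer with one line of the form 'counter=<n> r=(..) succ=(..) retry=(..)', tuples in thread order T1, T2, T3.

(re-executing from step 6 with the substitution; state before step 6: counter=3 r=(2,2,1) succ=(0,1,1) retry=(0,0,0))
6. T1 LOAD -> counter=3 r=(3,2,1) succ=(0,1,1) retry=(0,0,0)
7. T2 CAS -> counter=3 r=(3,2,1) succ=(0,1,1) retry=(0,1,0)
8. T1 CAS -> counter=4 r=(3,2,1) succ=(1,1,1) retry=(0,1,0)
9. T1 LOAD -> counter=4 r=(4,2,1) succ=(1,1,1) retry=(0,1,0)
10. T1 CAS -> counter=5 r=(4,2,1) succ=(2,1,1) retry=(0,1,0)

counter=5 r=(4,2,1) succ=(2,1,1) retry=(0,1,0)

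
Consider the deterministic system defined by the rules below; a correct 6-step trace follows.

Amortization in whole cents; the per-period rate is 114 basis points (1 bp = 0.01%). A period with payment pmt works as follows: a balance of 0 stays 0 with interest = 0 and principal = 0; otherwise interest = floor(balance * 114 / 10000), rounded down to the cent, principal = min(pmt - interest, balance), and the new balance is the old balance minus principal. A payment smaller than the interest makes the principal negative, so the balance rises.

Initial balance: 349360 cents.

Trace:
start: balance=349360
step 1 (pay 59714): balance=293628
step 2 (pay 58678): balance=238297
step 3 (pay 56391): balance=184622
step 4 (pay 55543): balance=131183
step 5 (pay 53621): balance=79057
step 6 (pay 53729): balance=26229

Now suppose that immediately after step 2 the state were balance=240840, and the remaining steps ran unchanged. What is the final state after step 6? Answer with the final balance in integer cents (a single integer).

28891

state after step 2 := balance=240840
step 3 (pay 56391): balance=187194
step 4 (pay 55543): balance=133785
step 5 (pay 53621): balance=81689
step 6 (pay 53729): balance=28891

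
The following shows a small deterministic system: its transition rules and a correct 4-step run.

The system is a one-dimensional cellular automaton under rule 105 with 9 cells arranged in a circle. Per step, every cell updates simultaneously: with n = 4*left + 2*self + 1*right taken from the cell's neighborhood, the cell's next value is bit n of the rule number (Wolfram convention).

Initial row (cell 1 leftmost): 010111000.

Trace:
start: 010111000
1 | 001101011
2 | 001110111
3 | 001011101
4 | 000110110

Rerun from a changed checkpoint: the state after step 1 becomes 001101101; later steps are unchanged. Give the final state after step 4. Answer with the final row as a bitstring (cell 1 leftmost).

010011001

state after step 1 := 001101101
2 | 001111110
3 | 101000010
4 | 010011001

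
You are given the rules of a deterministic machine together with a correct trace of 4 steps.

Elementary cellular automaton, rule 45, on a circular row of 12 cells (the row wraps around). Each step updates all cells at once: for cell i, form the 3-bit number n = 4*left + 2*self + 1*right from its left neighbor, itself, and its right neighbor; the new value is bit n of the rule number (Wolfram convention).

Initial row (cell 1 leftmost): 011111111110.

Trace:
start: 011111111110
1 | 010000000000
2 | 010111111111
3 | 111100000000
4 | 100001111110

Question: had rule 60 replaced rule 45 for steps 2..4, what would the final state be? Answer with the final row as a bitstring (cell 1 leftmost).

011110000000

(re-executing steps 2..4 under rule 60; state before step 2: 010000000000)
2 | 011000000000
3 | 010100000000
4 | 011110000000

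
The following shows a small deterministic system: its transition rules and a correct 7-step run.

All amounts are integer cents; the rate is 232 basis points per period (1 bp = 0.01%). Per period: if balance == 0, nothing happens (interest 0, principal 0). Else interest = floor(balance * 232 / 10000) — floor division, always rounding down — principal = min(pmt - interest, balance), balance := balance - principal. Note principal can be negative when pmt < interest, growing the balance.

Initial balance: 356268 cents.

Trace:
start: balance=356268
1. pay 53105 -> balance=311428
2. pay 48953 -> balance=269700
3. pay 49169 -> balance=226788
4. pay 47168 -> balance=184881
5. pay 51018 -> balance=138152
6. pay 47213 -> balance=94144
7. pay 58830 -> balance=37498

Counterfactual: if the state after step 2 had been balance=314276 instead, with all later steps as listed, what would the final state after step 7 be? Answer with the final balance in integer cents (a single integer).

state after step 2 := balance=314276
3. pay 49169 -> balance=272398
4. pay 47168 -> balance=231549
5. pay 51018 -> balance=185902
6. pay 47213 -> balance=143001
7. pay 58830 -> balance=87488

87488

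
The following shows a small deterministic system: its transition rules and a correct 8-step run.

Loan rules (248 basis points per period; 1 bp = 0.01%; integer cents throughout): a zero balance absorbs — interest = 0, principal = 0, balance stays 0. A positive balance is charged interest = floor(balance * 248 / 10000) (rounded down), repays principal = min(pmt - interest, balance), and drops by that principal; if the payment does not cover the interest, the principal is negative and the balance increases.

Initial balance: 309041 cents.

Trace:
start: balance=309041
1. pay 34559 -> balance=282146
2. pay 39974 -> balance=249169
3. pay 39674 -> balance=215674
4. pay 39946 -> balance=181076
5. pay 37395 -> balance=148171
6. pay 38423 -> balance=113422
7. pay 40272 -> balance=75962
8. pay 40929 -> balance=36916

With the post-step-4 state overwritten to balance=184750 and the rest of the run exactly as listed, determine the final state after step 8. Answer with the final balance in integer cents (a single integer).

40969

state after step 4 := balance=184750
5. pay 37395 -> balance=151936
6. pay 38423 -> balance=117281
7. pay 40272 -> balance=79917
8. pay 40929 -> balance=40969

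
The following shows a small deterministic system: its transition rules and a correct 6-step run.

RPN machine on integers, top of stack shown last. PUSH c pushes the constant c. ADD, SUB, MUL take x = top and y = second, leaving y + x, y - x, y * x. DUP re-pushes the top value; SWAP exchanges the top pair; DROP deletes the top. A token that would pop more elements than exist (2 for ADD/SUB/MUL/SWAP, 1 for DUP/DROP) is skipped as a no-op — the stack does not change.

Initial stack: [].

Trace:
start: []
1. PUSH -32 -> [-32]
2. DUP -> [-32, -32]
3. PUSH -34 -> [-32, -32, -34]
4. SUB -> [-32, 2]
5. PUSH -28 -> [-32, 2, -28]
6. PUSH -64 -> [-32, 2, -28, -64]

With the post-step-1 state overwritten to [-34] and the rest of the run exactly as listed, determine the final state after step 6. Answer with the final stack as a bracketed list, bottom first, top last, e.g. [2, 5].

[-34, 0, -28, -64]

state after step 1 := [-34]
2. DUP -> [-34, -34]
3. PUSH -34 -> [-34, -34, -34]
4. SUB -> [-34, 0]
5. PUSH -28 -> [-34, 0, -28]
6. PUSH -64 -> [-34, 0, -28, -64]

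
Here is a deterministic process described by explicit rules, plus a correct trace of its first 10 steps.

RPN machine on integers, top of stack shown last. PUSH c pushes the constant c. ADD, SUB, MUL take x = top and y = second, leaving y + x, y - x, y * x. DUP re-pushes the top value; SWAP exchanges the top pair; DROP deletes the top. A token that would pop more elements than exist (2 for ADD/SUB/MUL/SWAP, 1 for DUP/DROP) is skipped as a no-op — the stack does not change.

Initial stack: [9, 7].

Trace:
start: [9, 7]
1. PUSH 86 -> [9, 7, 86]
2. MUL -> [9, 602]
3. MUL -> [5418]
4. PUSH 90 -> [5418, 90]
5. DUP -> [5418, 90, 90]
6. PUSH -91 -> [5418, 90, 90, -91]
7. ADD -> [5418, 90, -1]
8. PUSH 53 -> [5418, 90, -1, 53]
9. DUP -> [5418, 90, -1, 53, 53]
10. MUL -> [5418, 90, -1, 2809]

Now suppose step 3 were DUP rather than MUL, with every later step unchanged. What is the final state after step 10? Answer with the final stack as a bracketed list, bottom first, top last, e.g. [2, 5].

[9, 602, 602, 90, -1, 2809]

(re-executing from step 3 with the substitution; state before step 3: [9, 602])
3. DUP -> [9, 602, 602]
4. PUSH 90 -> [9, 602, 602, 90]
5. DUP -> [9, 602, 602, 90, 90]
6. PUSH -91 -> [9, 602, 602, 90, 90, -91]
7. ADD -> [9, 602, 602, 90, -1]
8. PUSH 53 -> [9, 602, 602, 90, -1, 53]
9. DUP -> [9, 602, 602, 90, -1, 53, 53]
10. MUL -> [9, 602, 602, 90, -1, 2809]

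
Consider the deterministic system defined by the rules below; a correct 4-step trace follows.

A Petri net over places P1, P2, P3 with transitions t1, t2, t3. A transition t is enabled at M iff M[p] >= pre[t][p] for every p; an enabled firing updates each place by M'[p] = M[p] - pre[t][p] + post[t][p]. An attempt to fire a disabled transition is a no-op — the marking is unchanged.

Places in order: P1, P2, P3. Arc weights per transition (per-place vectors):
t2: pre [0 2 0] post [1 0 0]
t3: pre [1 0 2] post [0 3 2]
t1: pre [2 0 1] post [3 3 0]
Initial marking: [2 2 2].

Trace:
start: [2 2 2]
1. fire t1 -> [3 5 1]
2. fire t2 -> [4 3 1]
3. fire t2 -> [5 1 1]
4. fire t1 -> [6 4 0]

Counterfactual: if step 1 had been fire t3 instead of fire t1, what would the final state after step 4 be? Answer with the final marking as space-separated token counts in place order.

(re-executing from step 1 with the substitution; state before step 1: [2 2 2])
1. fire t3 -> [1 5 2]
2. fire t2 -> [2 3 2]
3. fire t2 -> [3 1 2]
4. fire t1 -> [4 4 1]

4 4 1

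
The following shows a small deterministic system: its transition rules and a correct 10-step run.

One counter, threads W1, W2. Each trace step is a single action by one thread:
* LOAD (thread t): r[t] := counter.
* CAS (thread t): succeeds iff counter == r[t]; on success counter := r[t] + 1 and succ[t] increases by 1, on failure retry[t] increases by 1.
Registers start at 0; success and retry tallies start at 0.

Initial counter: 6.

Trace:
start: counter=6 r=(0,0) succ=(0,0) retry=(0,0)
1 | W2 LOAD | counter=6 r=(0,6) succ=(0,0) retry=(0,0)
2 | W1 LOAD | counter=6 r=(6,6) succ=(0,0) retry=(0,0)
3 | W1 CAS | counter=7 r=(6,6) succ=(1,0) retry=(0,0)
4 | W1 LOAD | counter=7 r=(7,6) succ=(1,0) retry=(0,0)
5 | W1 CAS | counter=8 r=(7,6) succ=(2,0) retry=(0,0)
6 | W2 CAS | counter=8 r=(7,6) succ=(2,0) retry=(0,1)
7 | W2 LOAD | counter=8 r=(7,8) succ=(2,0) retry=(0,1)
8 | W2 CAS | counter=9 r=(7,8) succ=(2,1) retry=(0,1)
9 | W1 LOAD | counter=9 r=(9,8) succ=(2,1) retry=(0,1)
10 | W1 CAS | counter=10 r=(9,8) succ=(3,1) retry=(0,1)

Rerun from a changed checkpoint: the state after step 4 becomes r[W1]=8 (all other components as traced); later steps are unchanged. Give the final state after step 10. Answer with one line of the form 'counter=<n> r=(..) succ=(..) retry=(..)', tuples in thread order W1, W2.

counter=9 r=(8,7) succ=(2,1) retry=(1,1)

state after step 4 := counter=7 r=(8,6) succ=(1,0) retry=(0,0)
5 | W1 CAS | counter=7 r=(8,6) succ=(1,0) retry=(1,0)
6 | W2 CAS | counter=7 r=(8,6) succ=(1,0) retry=(1,1)
7 | W2 LOAD | counter=7 r=(8,7) succ=(1,0) retry=(1,1)
8 | W2 CAS | counter=8 r=(8,7) succ=(1,1) retry=(1,1)
9 | W1 LOAD | counter=8 r=(8,7) succ=(1,1) retry=(1,1)
10 | W1 CAS | counter=9 r=(8,7) succ=(2,1) retry=(1,1)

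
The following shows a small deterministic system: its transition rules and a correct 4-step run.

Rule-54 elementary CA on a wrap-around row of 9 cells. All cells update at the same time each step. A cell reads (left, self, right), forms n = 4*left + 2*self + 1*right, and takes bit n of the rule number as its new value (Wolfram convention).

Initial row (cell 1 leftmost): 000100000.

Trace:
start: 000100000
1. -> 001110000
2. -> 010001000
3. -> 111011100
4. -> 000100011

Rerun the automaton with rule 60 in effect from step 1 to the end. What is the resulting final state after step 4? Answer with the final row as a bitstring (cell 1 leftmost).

(re-executing steps 1..4 under rule 60; state before step 1: 000100000)
1. -> 000110000
2. -> 000101000
3. -> 000111100
4. -> 000100010

000100010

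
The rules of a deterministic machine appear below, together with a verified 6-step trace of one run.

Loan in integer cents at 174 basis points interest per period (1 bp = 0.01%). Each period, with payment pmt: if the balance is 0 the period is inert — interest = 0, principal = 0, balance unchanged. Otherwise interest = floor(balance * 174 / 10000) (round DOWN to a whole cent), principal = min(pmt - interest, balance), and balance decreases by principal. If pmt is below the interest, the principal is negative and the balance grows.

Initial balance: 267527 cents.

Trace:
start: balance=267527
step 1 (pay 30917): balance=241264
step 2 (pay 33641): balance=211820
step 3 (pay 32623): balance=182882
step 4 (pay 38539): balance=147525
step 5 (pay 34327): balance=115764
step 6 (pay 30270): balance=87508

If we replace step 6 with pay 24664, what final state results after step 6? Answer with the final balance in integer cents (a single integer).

(re-executing from step 6 with the substitution; state before step 6: balance=115764)
step 6 (pay 24664): balance=93114

93114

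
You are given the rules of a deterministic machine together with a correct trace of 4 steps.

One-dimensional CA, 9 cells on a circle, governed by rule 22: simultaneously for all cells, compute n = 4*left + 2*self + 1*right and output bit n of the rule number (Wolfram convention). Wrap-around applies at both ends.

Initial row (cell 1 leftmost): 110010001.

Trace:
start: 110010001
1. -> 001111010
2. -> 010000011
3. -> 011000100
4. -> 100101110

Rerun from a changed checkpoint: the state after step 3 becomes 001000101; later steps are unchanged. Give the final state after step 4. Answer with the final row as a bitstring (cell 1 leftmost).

state after step 3 := 001000101
4. -> 111101101

111101101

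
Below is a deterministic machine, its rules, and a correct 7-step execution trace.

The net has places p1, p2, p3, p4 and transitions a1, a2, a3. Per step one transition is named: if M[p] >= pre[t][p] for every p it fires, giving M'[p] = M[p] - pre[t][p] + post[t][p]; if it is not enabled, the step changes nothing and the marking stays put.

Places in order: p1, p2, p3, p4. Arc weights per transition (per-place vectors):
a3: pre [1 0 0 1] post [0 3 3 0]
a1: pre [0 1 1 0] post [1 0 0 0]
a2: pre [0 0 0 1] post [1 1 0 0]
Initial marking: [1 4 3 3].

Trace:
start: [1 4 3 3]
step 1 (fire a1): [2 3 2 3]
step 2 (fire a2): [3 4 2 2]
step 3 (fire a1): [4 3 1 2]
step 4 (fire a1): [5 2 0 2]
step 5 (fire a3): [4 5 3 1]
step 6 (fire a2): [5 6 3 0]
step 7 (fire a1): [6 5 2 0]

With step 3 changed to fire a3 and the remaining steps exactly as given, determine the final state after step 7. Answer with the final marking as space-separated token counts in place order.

(re-executing from step 3 with the substitution; state before step 3: [3 4 2 2])
step 3 (fire a3): [2 7 5 1]
step 4 (fire a1): [3 6 4 1]
step 5 (fire a3): [2 9 7 0]
step 6 (fire a2): [2 9 7 0]
step 7 (fire a1): [3 8 6 0]

3 8 6 0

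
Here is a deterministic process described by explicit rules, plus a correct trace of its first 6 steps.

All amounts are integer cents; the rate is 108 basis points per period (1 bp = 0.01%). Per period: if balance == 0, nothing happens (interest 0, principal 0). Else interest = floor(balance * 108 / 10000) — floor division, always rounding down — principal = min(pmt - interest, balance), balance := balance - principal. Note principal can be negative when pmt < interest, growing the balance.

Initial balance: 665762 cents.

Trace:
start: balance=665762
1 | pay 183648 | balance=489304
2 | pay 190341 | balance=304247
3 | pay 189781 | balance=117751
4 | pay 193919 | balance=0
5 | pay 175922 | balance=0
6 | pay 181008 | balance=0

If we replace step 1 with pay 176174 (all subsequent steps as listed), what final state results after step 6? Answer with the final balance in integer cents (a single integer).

(re-executing from step 1 with the substitution; state before step 1: balance=665762)
1 | pay 176174 | balance=496778
2 | pay 190341 | balance=311802
3 | pay 189781 | balance=125388
4 | pay 193919 | balance=0
5 | pay 175922 | balance=0
6 | pay 181008 | balance=0

0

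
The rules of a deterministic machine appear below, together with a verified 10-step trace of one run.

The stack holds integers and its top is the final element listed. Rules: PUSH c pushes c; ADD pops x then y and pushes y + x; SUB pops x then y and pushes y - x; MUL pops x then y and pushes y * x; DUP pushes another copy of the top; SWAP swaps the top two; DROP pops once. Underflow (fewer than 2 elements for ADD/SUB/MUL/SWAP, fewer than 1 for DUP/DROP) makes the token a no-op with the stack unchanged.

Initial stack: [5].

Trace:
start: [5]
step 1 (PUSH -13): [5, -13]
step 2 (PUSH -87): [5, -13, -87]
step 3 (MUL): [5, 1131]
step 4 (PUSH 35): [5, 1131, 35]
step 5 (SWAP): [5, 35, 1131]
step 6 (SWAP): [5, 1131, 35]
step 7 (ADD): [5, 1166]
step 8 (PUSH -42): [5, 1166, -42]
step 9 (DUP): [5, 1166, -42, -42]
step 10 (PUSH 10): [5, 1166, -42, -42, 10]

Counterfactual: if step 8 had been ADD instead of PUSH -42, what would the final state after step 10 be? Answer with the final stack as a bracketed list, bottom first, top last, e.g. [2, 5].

[1171, 1171, 10]

(re-executing from step 8 with the substitution; state before step 8: [5, 1166])
step 8 (ADD): [1171]
step 9 (DUP): [1171, 1171]
step 10 (PUSH 10): [1171, 1171, 10]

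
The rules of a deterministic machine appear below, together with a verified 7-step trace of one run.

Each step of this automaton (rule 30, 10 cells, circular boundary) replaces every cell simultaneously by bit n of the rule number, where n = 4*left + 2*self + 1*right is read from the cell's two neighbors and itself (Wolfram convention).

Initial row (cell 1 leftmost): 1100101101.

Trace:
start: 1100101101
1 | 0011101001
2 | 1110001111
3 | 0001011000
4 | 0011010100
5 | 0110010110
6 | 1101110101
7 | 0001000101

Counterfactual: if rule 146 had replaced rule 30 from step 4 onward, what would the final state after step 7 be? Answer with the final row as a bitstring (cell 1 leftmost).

0101001010

(re-executing steps 4..7 under rule 146; state before step 4: 0001011000)
4 | 0010000100
5 | 0101001010
6 | 1000110001
7 | 0101001010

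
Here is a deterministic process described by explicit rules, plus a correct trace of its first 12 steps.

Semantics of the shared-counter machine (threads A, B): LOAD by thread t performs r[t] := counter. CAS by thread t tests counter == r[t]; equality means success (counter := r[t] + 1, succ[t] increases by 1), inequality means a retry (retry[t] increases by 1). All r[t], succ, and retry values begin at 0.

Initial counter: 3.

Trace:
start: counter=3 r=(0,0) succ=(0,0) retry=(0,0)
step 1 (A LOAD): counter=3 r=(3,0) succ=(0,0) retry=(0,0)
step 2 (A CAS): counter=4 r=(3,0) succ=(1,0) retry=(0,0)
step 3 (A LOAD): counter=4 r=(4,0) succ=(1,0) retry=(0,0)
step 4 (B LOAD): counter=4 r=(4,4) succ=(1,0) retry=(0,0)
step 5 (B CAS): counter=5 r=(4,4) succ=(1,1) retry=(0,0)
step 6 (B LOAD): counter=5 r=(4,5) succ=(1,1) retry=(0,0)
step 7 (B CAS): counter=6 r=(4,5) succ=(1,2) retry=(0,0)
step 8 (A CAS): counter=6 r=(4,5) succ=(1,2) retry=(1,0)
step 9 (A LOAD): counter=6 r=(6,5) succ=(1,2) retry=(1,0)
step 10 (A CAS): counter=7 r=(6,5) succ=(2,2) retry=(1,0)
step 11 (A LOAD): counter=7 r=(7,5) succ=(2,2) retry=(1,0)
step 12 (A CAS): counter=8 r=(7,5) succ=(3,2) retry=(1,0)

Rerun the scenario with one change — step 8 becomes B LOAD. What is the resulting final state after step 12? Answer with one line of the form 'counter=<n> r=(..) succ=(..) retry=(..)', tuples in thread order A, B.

counter=8 r=(7,6) succ=(3,2) retry=(0,0)

(re-executing from step 8 with the substitution; state before step 8: counter=6 r=(4,5) succ=(1,2) retry=(0,0))
step 8 (B LOAD): counter=6 r=(4,6) succ=(1,2) retry=(0,0)
step 9 (A LOAD): counter=6 r=(6,6) succ=(1,2) retry=(0,0)
step 10 (A CAS): counter=7 r=(6,6) succ=(2,2) retry=(0,0)
step 11 (A LOAD): counter=7 r=(7,6) succ=(2,2) retry=(0,0)
step 12 (A CAS): counter=8 r=(7,6) succ=(3,2) retry=(0,0)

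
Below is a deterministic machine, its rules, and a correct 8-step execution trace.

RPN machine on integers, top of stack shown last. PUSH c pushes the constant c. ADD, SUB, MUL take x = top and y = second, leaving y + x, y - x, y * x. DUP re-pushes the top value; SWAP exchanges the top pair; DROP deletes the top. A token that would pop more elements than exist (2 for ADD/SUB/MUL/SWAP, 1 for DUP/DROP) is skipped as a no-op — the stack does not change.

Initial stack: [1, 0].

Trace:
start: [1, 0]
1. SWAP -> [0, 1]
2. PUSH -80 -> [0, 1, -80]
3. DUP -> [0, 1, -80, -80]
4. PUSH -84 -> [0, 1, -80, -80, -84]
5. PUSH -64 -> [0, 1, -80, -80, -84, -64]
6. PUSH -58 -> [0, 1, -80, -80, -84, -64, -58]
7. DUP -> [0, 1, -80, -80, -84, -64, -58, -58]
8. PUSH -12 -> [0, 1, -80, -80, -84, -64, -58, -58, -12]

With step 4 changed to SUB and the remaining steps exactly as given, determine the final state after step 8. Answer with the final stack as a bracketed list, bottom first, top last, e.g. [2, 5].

[0, 1, 0, -64, -58, -58, -12]

(re-executing from step 4 with the substitution; state before step 4: [0, 1, -80, -80])
4. SUB -> [0, 1, 0]
5. PUSH -64 -> [0, 1, 0, -64]
6. PUSH -58 -> [0, 1, 0, -64, -58]
7. DUP -> [0, 1, 0, -64, -58, -58]
8. PUSH -12 -> [0, 1, 0, -64, -58, -58, -12]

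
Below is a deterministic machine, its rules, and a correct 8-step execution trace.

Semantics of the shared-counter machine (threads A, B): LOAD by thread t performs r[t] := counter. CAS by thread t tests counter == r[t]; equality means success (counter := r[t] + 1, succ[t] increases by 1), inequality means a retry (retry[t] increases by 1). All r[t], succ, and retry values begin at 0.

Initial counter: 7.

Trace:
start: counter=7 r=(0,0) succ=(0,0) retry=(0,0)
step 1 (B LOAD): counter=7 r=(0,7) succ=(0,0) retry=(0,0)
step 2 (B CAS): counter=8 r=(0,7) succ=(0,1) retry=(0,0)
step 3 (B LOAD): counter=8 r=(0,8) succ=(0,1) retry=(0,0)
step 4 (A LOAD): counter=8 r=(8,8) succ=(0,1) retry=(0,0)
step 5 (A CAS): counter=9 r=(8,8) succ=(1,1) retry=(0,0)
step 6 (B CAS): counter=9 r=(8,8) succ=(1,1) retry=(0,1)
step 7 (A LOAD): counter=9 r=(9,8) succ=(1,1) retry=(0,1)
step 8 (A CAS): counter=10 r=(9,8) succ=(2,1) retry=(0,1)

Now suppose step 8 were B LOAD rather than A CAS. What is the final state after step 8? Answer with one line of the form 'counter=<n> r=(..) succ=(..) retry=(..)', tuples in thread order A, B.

counter=9 r=(9,9) succ=(1,1) retry=(0,1)

(re-executing from step 8 with the substitution; state before step 8: counter=9 r=(9,8) succ=(1,1) retry=(0,1))
step 8 (B LOAD): counter=9 r=(9,9) succ=(1,1) retry=(0,1)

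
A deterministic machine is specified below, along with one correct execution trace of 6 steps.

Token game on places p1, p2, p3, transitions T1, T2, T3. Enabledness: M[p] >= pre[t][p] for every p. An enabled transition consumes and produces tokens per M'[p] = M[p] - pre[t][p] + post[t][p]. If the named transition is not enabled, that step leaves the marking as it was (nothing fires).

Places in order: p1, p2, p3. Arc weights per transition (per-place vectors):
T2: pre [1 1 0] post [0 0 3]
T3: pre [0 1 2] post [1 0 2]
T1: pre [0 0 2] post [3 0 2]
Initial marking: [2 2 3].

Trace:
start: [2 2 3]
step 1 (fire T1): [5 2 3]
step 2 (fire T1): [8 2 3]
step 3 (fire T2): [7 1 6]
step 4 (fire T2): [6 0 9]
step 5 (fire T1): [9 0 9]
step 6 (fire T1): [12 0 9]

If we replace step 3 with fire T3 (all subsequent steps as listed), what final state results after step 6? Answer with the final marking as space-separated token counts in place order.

(re-executing from step 3 with the substitution; state before step 3: [8 2 3])
step 3 (fire T3): [9 1 3]
step 4 (fire T2): [8 0 6]
step 5 (fire T1): [11 0 6]
step 6 (fire T1): [14 0 6]

14 0 6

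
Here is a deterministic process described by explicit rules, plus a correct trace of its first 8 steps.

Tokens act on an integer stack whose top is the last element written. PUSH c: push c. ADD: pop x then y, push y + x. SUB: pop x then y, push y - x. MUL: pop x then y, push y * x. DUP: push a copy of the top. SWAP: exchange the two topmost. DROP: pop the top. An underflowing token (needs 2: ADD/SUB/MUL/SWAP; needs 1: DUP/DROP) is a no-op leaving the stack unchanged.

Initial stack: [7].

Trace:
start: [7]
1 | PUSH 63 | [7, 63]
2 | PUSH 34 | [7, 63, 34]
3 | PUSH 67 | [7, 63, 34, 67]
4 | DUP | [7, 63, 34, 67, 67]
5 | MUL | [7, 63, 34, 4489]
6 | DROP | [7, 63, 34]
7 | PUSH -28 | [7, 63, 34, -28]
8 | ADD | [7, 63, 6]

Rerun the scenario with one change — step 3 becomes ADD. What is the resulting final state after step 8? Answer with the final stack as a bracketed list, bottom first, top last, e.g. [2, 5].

(re-executing from step 3 with the substitution; state before step 3: [7, 63, 34])
3 | ADD | [7, 97]
4 | DUP | [7, 97, 97]
5 | MUL | [7, 9409]
6 | DROP | [7]
7 | PUSH -28 | [7, -28]
8 | ADD | [-21]

[-21]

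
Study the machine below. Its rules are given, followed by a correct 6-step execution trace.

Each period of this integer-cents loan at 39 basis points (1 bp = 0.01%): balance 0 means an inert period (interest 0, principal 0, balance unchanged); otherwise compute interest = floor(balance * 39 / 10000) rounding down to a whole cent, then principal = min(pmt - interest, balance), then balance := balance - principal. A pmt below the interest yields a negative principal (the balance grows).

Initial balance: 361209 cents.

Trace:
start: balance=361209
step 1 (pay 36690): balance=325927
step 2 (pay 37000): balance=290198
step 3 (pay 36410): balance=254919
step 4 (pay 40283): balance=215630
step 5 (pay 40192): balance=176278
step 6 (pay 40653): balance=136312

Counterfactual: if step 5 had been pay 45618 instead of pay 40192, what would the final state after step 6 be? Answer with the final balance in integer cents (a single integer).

(re-executing from step 5 with the substitution; state before step 5: balance=215630)
step 5 (pay 45618): balance=170852
step 6 (pay 40653): balance=130865

130865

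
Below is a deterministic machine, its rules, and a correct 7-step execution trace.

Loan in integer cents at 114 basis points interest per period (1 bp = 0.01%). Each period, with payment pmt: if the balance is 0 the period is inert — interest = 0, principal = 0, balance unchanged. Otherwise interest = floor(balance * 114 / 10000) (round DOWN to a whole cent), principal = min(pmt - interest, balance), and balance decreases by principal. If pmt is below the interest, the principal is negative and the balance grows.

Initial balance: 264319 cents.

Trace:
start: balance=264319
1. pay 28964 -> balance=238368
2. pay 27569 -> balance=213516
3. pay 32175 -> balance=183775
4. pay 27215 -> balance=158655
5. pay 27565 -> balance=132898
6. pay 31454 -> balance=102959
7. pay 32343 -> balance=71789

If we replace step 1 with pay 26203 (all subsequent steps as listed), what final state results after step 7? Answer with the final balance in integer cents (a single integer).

(re-executing from step 1 with the substitution; state before step 1: balance=264319)
1. pay 26203 -> balance=241129
2. pay 27569 -> balance=216308
3. pay 32175 -> balance=186598
4. pay 27215 -> balance=161510
5. pay 27565 -> balance=135786
6. pay 31454 -> balance=105879
7. pay 32343 -> balance=74743

74743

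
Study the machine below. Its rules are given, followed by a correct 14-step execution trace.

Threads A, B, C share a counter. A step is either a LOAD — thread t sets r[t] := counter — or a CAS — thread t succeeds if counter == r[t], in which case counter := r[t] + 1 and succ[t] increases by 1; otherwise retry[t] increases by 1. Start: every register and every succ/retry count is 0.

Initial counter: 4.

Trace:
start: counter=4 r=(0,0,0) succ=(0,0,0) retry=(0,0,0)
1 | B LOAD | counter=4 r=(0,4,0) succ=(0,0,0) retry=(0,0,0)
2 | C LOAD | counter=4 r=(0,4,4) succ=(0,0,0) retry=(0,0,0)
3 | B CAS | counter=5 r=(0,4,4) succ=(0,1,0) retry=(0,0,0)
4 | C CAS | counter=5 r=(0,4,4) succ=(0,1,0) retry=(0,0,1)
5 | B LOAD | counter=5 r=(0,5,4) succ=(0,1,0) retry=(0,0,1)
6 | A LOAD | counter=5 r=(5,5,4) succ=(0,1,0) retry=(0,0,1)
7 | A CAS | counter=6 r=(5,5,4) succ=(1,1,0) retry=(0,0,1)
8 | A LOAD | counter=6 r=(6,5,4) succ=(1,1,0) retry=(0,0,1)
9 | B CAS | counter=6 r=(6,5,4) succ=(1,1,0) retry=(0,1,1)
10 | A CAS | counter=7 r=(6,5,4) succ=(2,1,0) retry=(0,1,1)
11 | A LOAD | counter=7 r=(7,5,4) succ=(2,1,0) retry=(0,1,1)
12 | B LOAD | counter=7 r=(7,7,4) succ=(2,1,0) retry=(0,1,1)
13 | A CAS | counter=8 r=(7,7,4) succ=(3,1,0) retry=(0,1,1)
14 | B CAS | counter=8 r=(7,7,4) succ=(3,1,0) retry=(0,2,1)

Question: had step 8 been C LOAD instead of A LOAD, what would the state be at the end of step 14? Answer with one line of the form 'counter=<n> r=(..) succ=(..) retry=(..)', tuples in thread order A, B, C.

(re-executing from step 8 with the substitution; state before step 8: counter=6 r=(5,5,4) succ=(1,1,0) retry=(0,0,1))
8 | C LOAD | counter=6 r=(5,5,6) succ=(1,1,0) retry=(0,0,1)
9 | B CAS | counter=6 r=(5,5,6) succ=(1,1,0) retry=(0,1,1)
10 | A CAS | counter=6 r=(5,5,6) succ=(1,1,0) retry=(1,1,1)
11 | A LOAD | counter=6 r=(6,5,6) succ=(1,1,0) retry=(1,1,1)
12 | B LOAD | counter=6 r=(6,6,6) succ=(1,1,0) retry=(1,1,1)
13 | A CAS | counter=7 r=(6,6,6) succ=(2,1,0) retry=(1,1,1)
14 | B CAS | counter=7 r=(6,6,6) succ=(2,1,0) retry=(1,2,1)

counter=7 r=(6,6,6) succ=(2,1,0) retry=(1,2,1)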